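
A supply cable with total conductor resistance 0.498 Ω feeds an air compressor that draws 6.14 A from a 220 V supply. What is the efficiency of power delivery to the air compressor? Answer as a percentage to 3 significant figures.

98.6 %

The supply cable carries the full 6.14 A.
P_line = I² R_line = (6.140)² × 0.498 = 18.77 W
P_source = V I = 220 × 6.140 = 1351 W; P_load = 1332 W
η = P_load / P_source = 1332 / 1351 = 0.9861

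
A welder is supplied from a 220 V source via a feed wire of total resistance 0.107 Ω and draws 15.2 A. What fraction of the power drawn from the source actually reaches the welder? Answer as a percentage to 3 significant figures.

The feed wire carries the full 15.2 A.
P_line = I² R_line = (15.20)² × 0.107 = 24.72 W
P_source = V I = 220 × 15.20 = 3344 W; P_load = 3319 W
η = P_load / P_source = 3319 / 3344 = 0.9926

99.3 %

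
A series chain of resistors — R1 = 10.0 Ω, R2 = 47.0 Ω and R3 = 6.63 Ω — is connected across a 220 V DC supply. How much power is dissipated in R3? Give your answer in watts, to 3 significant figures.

Every series element carries the same I. Get I from the total resistance, then P = I² × R3.
R_total = 10.0 + 47.0 + 6.63 = 63.63 Ω
I = V / R_total = 220 / 63.63 = 3.457 A
P_R3 = I² × R3 = (3.457)² × 6.63 = 79.26 W

79.3 W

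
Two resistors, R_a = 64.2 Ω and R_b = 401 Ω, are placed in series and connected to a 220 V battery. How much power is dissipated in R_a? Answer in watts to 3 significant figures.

In a series string the same current flows through every resistor — find that current, then P = I²R for the one we want.
R_total = 64.2 + 401 = 465.2 Ω
I = V / R_total = 220 / 465.2 = 0.4729 A
P_R_a = I² × R_a = (0.4729)² × 64.2 = 14.36 W

14.4 W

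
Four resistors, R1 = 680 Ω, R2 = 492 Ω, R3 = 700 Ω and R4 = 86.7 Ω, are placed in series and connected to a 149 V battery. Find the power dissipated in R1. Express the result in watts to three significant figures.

Every series element carries the same I. Get I from the total resistance, then P = I² × R1.
R_total = 680 + 492 + 700 + 86.7 = 1959 Ω
I = V / R_total = 149 / 1959 = 0.07607 A
P_R1 = I² × R1 = (0.07607)² × 680 = 3.935 W

3.94 W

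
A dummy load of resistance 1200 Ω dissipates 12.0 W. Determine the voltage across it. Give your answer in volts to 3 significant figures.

120 V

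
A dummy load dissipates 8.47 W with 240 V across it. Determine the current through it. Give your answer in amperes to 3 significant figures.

From P = V I = I²R = V²/R, with the two given quantities we get I = P / V.
I = 8.47 / 240 = 0.03529 A

0.0353 A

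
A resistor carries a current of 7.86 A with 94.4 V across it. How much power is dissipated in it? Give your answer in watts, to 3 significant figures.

742 W

Since both terminal voltage and current are stated, P = V I gives the power in one step.
P = 94.4 V × 7.860 A = 742.0 W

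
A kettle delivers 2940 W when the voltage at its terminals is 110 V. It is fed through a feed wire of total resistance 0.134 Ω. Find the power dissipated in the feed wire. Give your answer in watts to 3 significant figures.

Only the current and the line resistance are needed for the I²R loss.
I = P / V = 2940 / 110 = 26.73 A through the feed wire.
P_line = I² R_line = (26.73)² × 0.134 = 95.72 W

95.7 W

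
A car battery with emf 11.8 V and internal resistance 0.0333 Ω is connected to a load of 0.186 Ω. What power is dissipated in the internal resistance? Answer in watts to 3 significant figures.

Internal loss is I²r, with I set by the total series resistance r+R.
I = ε / (r + R) = 11.8 / (0.0333 + 0.186) = 53.81 A
P_int = I² r = (53.81)² × 0.0333 = 96.41 W

96.4 W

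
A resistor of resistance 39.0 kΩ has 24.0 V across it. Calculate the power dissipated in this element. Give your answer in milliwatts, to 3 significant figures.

14.8 mW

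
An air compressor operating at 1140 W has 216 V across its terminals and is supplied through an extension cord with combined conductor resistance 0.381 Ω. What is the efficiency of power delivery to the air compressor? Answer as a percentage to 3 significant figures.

99.1 %

I = P / V = 1140 / 216 = 5.278 A through the extension cord.
P_line = I² R_line = (5.278)² × 0.381 = 10.61 W
P_source = P_load + P_line = 1140 + 10.61 = 1151 W
η = P_load / P_source = 1140 / 1151 = 0.9908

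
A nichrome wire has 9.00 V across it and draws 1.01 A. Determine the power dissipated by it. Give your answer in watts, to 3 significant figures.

9.09 W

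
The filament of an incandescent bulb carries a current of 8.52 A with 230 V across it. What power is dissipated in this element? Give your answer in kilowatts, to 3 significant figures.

V and I are known directly — P = V I, no intermediate step needed.
P = 230 V × 8.520 A = 1960 W

1.96 kW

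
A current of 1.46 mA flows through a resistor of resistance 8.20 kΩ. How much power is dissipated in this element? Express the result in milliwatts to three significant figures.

17.5 mW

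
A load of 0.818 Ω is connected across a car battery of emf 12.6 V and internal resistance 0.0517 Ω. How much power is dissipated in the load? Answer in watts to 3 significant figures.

The internal resistance and the load are in series, so the same I flows through both; get I from ε/(r+R), then I²R for the load.
I = ε / (r + R) = 12.6 / (0.0517 + 0.818) = 14.49 A
P_load = I² R = (14.49)² × 0.818 = 171.7 W

172 W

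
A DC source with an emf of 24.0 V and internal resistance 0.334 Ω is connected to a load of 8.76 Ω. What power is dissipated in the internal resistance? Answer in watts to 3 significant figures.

r is in series with the load, so it carries the full circuit current — the loss in it is I²r.
I = ε / (r + R) = 24.0 / (0.334 + 8.76) = 2.639 A
P_int = I² r = (2.639)² × 0.334 = 2.326 W

2.33 W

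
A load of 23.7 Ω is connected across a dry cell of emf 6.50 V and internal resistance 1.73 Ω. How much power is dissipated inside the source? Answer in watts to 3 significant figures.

0.113 W

The internal resistance carries the same current as the load; P_int = I²r.
I = ε / (r + R) = 6.50 / (1.73 + 23.7) = 0.2556 A
P_int = I² r = (0.2556)² × 1.73 = 0.1130 W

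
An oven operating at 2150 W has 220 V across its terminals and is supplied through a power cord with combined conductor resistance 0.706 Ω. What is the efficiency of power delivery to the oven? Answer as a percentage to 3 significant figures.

I = P / V = 2150 / 220 = 9.773 A through the power cord.
P_line = I² R_line = (9.773)² × 0.706 = 67.43 W
P_source = P_load + P_line = 2150 + 67.43 = 2217 W
η = P_load / P_source = 2150 / 2217 = 0.9696

97.0 %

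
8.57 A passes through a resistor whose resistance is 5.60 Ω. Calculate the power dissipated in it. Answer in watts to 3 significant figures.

The current through and the resistance of the element are both given; use P = I²R.
P = (8.570 A)² × 5.60 Ω = 411.3 W

411 W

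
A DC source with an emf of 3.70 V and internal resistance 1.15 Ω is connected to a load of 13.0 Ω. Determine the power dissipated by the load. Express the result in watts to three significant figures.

The internal resistance and the load are in series, so the same I flows through both; get I from ε/(r+R), then I²R for the load.
I = ε / (r + R) = 3.70 / (1.15 + 13.0) = 0.2615 A
P_load = I² R = (0.2615)² × 13.0 = 0.8889 W

0.889 W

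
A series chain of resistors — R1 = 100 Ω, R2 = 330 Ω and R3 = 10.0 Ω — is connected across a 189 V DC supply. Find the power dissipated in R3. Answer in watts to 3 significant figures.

Since the resistors are in series they all carry the loop current I = V/R_total; the power in any one is I²R.
R_total = 100 + 330 + 10.0 = 440.0 Ω
I = V / R_total = 189 / 440.0 = 0.4295 A
P_R3 = I² × R3 = (0.4295)² × 10.0 = 1.845 W

1.85 W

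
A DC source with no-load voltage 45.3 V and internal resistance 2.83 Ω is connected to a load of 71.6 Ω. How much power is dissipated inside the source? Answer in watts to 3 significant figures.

Internal loss is I²r, with I set by the total series resistance r+R.
I = ε / (r + R) = 45.3 / (2.83 + 71.6) = 0.6086 A
P_int = I² r = (0.6086)² × 2.83 = 1.048 W

1.05 W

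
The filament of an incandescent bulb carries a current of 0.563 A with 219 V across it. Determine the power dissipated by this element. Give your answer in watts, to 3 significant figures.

123 W

Since both terminal voltage and current are stated, P = V I gives the power in one step.
P = 219 V × 0.5630 A = 123.3 W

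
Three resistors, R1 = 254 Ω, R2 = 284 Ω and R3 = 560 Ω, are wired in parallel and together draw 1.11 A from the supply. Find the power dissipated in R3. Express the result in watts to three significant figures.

25.7 W

Parallel branches share V, not I — compute V via R_eq, then use V²/R for the target branch.
1/R_eq = 1/254 + 1/284 + 1/560 ⇒ R_eq = 108.2 Ω
V = I_total × R_eq = 1.110 × 108.2 = 120.1 V
P_R3 = V² / R3 = (120.1)² / 560 = 25.75 W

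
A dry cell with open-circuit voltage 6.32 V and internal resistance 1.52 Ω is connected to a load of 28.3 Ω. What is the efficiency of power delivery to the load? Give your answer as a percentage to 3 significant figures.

94.9 %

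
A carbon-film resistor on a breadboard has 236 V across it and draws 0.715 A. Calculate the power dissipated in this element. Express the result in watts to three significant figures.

169 W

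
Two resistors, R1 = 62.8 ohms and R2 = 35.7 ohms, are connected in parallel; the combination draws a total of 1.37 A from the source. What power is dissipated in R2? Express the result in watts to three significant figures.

Parallel branches share V, not I — compute V via R_eq, then use V²/R for the target branch.
1/R_eq = 1/62.8 + 1/35.7 ⇒ R_eq = 22.76 Ω
V = I_total × R_eq = 1.370 × 22.76 = 31.18 V
P_R2 = V² / R2 = (31.18)² / 35.7 = 27.24 W

27.2 W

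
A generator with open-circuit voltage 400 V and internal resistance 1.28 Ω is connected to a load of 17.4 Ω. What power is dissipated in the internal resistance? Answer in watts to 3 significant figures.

587 W

The internal resistance carries the same current as the load; P_int = I²r.
I = ε / (r + R) = 400 / (1.28 + 17.4) = 21.41 A
P_int = I² r = (21.41)² × 1.28 = 586.9 W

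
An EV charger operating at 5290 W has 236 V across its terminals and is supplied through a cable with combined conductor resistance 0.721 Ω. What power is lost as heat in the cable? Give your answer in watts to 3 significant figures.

Line loss is just I²R for the cable — we know both I and R_line directly.
I = P / V = 5290 / 236 = 22.42 A through the cable.
P_line = I² R_line = (22.42)² × 0.721 = 362.3 W

362 W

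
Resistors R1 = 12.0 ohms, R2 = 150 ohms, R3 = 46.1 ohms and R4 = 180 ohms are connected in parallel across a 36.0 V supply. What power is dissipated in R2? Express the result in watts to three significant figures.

R2 sits directly across the source, so P = V²/R with V = 36.0 V.
P_R2 = V² / R2 = (36.0)² / 150 Ω = 8.640 W

8.64 W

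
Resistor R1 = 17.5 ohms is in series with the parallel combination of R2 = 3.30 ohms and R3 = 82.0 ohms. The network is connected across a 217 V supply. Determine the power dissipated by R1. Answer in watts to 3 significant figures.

Reduce the parallel pair to R_p first; the network is then a simple series string.
R_p = (3.30×82.0)/(3.30+82.0) = 3.172 Ω
R_total = 17.5 + 3.172 = 20.67 Ω
I = V / R_total = 217 / 20.67 = 10.50 A
R1 is in the main series path, so its power is I²R1.
P_R1 = (10.50)² × 17.5 = 1928 W

1930 W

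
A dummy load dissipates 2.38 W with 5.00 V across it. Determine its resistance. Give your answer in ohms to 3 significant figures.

10.5 Ω

Rearranging the power relation for the two known quantities gives R = V² / P.
R = (5.00)² / 2.38 = 10.50 Ω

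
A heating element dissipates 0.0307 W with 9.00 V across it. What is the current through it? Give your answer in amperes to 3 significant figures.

From P = V I = I²R = V²/R, with the two given quantities we get I = P / V.
I = 0.0307 / 9.00 = 0.003411 A

0.00341 A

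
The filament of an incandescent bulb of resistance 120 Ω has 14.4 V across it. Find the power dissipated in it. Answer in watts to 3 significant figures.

1.73 W

We know the drop across the element and its resistance — P = V²/R, one step.
P = (14.4 V)² / 120 Ω = 1.728 W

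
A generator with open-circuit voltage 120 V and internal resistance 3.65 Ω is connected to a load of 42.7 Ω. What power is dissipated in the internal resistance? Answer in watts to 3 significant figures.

24.5 W

The internal resistance carries the same current as the load; P_int = I²r.
I = ε / (r + R) = 120 / (3.65 + 42.7) = 2.589 A
P_int = I² r = (2.589)² × 3.65 = 24.47 W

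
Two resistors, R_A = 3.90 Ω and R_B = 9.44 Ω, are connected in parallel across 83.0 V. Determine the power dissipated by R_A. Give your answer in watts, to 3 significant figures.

1770 W

The supply voltage appears across each parallel branch — just use P = V²/R_A.
P_R_A = V² / R_A = (83.0)² / 3.90 Ω = 1766 W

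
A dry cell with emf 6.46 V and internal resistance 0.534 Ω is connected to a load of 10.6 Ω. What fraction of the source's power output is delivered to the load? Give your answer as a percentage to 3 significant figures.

95.2 %

Both r and R carry the same current, so the power split is just the resistance split: η = R/(R+r).
η = R / (R + r) = 10.6 / (10.6 + 0.534) = 0.9520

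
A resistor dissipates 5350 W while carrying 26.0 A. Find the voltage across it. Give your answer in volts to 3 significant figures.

Rearranging the power relation for the two known quantities gives V = P / I.
V = 5350 / 26.00 = 205.8 V

206 V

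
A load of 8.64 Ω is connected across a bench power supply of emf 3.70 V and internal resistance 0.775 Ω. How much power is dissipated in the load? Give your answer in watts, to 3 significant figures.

1.33 W

Load and internal resistance form a series loop — compute the loop current, then the load power via I²R.
I = ε / (r + R) = 3.70 / (0.775 + 8.64) = 0.3930 A
P_load = I² R = (0.3930)² × 8.64 = 1.334 W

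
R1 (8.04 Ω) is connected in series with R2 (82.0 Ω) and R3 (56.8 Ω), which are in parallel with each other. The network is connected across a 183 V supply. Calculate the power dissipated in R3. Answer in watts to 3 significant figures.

384 W

Reduce the parallel pair to R_p first; the network is then a simple series string.
R_p = (82.0×56.8)/(82.0+56.8) = 33.56 Ω
R_total = 8.04 + 33.56 = 41.60 Ω
I = V / R_total = 183 / 41.60 = 4.399 A
Voltage across the parallel pair: V_p = I × R_p = 4.399 × 33.56 = 147.6 V
R3 sees V_p directly, so P = V_p² / R3.
P_R3 = (147.6)² / 56.8 = 383.7 W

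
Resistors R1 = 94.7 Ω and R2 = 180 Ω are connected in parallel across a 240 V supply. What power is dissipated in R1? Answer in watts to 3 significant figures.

Each parallel branch sees the full supply voltage, so P = V²/R applies directly to the target branch.
P_R1 = V² / R1 = (240)² / 94.7 Ω = 608.2 W

608 W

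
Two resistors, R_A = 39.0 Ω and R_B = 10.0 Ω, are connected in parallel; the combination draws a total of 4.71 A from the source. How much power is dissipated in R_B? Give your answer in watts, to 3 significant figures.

141 W

Parallel branches share V, not I — compute V via R_eq, then use V²/R for the target branch.
1/R_eq = 1/39.0 + 1/10.0 ⇒ R_eq = 7.959 Ω
V = I_total × R_eq = 4.710 × 7.959 = 37.49 V
P_R_B = V² / R_B = (37.49)² / 10.0 = 140.5 W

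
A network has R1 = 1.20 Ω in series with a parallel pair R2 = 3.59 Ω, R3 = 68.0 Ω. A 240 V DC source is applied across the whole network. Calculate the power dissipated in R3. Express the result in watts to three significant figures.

463 W

Collapse R2‖R3 to a single equivalent, reducing the network to two series elements.
R_p = (3.59×68.0)/(3.59+68.0) = 3.410 Ω
R_total = 1.20 + 3.410 = 4.610 Ω
I = V / R_total = 240 / 4.610 = 52.06 A
Voltage across the parallel pair: V_p = I × R_p = 52.06 × 3.410 = 177.5 V
R3 sees V_p directly, so P = V_p² / R3.
P_R3 = (177.5)² / 68.0 = 463.5 W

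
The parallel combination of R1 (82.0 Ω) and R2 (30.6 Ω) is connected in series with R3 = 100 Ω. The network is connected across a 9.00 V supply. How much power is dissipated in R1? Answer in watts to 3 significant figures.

Reduce the parallel combination to a single R_p; the circuit then becomes R_p in series with the remaining resistor.
R_p = (82.0×30.6)/(82.0+30.6) = 22.28 Ω
R_total = R_p + 100 = 22.28 + 100 = 122.3 Ω
I = V / R_total = 9.00 / 122.3 = 0.07360 A
Voltage across the parallel pair: V_p = I × R_p = 0.07360 × 22.28 = 1.640 V
R1 has V_p across it, so P = V_p²/R1.
P_R1 = (1.640)² / 82.0 = 0.03280 W

0.0328 W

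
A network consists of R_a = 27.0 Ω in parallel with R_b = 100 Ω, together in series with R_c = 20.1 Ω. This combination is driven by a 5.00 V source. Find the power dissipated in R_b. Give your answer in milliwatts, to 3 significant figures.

First find R_p for the parallel pair, then treat R_p + R_c as a series loop.
R_p = (27.0×100)/(27.0+100) = 21.26 Ω
R_total = R_p + 20.1 = 21.26 + 20.1 = 41.36 Ω
I = V / R_total = 5.00 / 41.36 = 0.1209 A
Voltage across the parallel pair: V_p = I × R_p = 0.1209 × 21.26 = 2.570 V
R_b sits across V_p; its power is V_p²/R.
P_R_b = (2.570)² / 100 = 0.06605 W

66.1 mW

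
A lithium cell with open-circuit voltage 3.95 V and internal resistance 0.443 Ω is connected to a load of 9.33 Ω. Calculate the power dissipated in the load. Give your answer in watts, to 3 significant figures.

1.52 W

Find the circuit current first, then P = I²R for the load (series elements share I).
I = ε / (r + R) = 3.95 / (0.443 + 9.33) = 0.4042 A
P_load = I² R = (0.4042)² × 9.33 = 1.524 W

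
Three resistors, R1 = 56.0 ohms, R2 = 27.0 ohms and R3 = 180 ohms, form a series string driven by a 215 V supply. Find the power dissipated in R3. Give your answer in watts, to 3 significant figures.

120 W

The current is common to all series resistors; compute it, then apply P = I²R for the target.
R_total = 56.0 + 27.0 + 180 = 263.0 Ω
I = V / R_total = 215 / 263.0 = 0.8175 A
P_R3 = I² × R3 = (0.8175)² × 180 = 120.3 W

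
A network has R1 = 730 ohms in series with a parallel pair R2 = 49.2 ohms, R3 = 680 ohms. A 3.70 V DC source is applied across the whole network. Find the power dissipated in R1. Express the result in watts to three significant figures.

0.0166 W

First combine the parallel branches into one equivalent R_p, then R1 + R_p is a series pair.
R_p = (49.2×680)/(49.2+680) = 45.88 Ω
R_total = 730 + 45.88 = 775.9 Ω
I = V / R_total = 3.70 / 775.9 = 0.004769 A
All the current flows through R1; use P = I²R.
P_R1 = (0.004769)² × 730 = 0.01660 W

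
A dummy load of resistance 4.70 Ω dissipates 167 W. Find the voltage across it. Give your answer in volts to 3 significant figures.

Inverting the appropriate power form: V = √(P R).
V = √(167 × 4.70) = 28.02 V

28.0 V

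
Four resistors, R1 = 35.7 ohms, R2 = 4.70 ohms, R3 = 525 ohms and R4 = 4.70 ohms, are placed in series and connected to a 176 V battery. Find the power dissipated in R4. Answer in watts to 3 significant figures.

0.448 W

The current is common to all series resistors; compute it, then apply P = I²R for the target.
R_total = 35.7 + 4.70 + 525 + 4.70 = 570.1 Ω
I = V / R_total = 176 / 570.1 = 0.3087 A
P_R4 = I² × R4 = (0.3087)² × 4.70 = 0.4479 W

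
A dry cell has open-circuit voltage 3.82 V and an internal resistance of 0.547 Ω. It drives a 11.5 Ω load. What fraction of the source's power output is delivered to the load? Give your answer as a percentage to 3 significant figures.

95.5 %

Efficiency is P_load / P_total. With a series r and R sharing the same I, P = I²R for each, so η = R/(R+r).
η = R / (R + r) = 11.5 / (11.5 + 0.547) = 0.9546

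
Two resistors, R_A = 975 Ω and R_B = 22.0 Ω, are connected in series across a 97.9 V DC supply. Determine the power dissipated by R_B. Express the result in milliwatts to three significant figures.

Since the resistors are in series they all carry the loop current I = V/R_total; the power in any one is I²R.
R_total = 975 + 22.0 = 997.0 Ω
I = V / R_total = 97.9 / 997.0 = 0.09819 A
P_R_B = I² × R_B = (0.09819)² × 22.0 = 0.2121 W

212 mW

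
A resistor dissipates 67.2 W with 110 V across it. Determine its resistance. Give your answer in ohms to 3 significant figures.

From P = V I = I²R = V²/R, with the two given quantities we get R = V² / P.
R = (110)² / 67.2 = 180.1 Ω

180 Ω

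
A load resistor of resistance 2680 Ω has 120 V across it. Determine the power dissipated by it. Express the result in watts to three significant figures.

5.37 W

We know the drop across the element and its resistance — P = V²/R, one step.
P = (120 V)² / 2680 Ω = 5.373 W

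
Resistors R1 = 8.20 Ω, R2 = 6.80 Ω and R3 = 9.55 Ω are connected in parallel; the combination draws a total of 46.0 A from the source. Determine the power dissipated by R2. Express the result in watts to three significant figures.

2230 W

We need the common branch voltage; get it from I_total × R_eq, then P = V²/R for the branch.
1/R_eq = 1/8.20 + 1/6.80 + 1/9.55 ⇒ R_eq = 2.676 Ω
V = I_total × R_eq = 46.00 × 2.676 = 123.1 V
P_R2 = V² / R2 = (123.1)² / 6.80 = 2228 W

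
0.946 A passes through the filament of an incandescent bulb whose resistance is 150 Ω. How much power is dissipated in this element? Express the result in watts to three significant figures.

134 W

With I and R stated, P = I²R applies in one step.
P = (0.9460 A)² × 150 Ω = 134.2 W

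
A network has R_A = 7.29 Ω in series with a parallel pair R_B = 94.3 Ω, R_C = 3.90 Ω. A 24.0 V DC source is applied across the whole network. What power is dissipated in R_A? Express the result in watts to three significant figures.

34.5 W

Replace R_B and R_C with their parallel equivalent so the circuit becomes R_A in series with R_p.
R_p = (94.3×3.90)/(94.3+3.90) = 3.745 Ω
R_total = 7.29 + 3.745 = 11.04 Ω
I = V / R_total = 24.0 / 11.04 = 2.175 A
R_A is in the main series path, so its power is I²R_A.
P_R_A = (2.175)² × 7.29 = 34.48 W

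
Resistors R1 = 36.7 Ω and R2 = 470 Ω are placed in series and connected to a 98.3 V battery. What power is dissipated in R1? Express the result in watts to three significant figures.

1.38 W

Every series element carries the same I. Get I from the total resistance, then P = I² × R1.
R_total = 36.7 + 470 = 506.7 Ω
I = V / R_total = 98.3 / 506.7 = 0.1940 A
P_R1 = I² × R1 = (0.1940)² × 36.7 = 1.381 W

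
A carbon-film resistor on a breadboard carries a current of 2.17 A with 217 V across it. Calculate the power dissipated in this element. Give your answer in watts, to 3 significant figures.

V and I are known directly — P = V I, no intermediate step needed.
P = 217 V × 2.170 A = 470.9 W

471 W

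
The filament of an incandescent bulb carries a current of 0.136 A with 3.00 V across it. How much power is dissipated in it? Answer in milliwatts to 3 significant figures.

Since both terminal voltage and current are stated, P = V I gives the power in one step.
P = 3.00 V × 0.1360 A = 0.4080 W

408 mW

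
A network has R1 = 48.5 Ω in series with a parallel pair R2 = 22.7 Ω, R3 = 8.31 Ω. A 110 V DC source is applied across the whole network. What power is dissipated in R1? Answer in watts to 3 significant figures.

First combine the parallel branches into one equivalent R_p, then R1 + R_p is a series pair.
R_p = (22.7×8.31)/(22.7+8.31) = 6.083 Ω
R_total = 48.5 + 6.083 = 54.58 Ω
I = V / R_total = 110 / 54.58 = 2.015 A
R1 carries the full series current, so P = I²R.
P_R1 = (2.015)² × 48.5 = 197.0 W

197 W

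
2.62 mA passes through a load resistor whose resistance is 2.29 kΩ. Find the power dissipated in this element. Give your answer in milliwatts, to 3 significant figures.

The current through and the resistance of the element are both given; use P = I²R.
P = (0.002620 A)² × 2290 Ω = 0.01572 W

15.7 mW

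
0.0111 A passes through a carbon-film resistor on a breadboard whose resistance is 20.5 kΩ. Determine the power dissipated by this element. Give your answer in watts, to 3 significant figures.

Knowing I and R, the power is just I²R — no need to find V first.
P = (0.01110 A)² × 20500 Ω = 2.526 W

2.53 W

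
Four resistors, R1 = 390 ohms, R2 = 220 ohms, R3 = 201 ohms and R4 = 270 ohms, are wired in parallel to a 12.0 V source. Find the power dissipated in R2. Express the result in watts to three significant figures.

0.655 W

Each parallel branch sees the full supply voltage, so P = V²/R applies directly to the target branch.
P_R2 = V² / R2 = (12.0)² / 220 Ω = 0.6545 W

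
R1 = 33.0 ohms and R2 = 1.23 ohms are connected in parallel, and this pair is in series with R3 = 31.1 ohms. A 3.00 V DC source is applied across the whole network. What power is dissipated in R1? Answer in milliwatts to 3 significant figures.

0.368 mW

First find R_p for the parallel pair, then treat R_p + R3 as a series loop.
R_p = (33.0×1.23)/(33.0+1.23) = 1.186 Ω
R_total = R_p + 31.1 = 1.186 + 31.1 = 32.29 Ω
I = V / R_total = 3.00 / 32.29 = 0.09292 A
Voltage across the parallel pair: V_p = I × R_p = 0.09292 × 1.186 = 0.1102 V
R1 sits across V_p; its power is V_p²/R.
P_R1 = (0.1102)² / 33.0 = 0.0003679 W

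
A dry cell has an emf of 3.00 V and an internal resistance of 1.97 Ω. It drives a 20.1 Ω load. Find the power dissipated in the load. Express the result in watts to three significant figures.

Find the circuit current first, then P = I²R for the load (series elements share I).
I = ε / (r + R) = 3.00 / (1.97 + 20.1) = 0.1359 A
P_load = I² R = (0.1359)² × 20.1 = 0.3714 W

0.371 W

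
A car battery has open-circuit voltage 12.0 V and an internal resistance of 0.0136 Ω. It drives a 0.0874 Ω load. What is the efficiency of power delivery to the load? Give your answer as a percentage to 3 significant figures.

86.5 %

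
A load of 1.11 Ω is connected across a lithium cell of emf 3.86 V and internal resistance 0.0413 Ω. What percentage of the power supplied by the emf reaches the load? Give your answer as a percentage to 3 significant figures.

The source delivers εI, of which I²R reaches the load and I²r is lost; since I is common, η = R/(R+r).
η = R / (R + r) = 1.11 / (1.11 + 0.0413) = 0.9641

96.4 %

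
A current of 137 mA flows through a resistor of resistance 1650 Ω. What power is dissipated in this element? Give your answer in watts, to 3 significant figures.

31.0 W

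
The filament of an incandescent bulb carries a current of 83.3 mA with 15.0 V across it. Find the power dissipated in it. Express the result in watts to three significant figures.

1.25 W

With V and I both given, power follows immediately from P = V I.
P = 15.0 V × 0.08330 A = 1.250 W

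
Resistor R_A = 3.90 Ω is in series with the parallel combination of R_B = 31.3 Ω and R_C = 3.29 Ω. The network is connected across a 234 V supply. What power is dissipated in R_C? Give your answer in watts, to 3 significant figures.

3120 W

Reduce the parallel pair to R_p first; the network is then a simple series string.
R_p = (31.3×3.29)/(31.3+3.29) = 2.977 Ω
R_total = 3.90 + 2.977 = 6.877 Ω
I = V / R_total = 234 / 6.877 = 34.03 A
Voltage across the parallel pair: V_p = I × R_p = 34.03 × 2.977 = 101.3 V
With V_p across R_C, its power is V_p²/R_C.
P_R_C = (101.3)² / 3.29 = 3119 W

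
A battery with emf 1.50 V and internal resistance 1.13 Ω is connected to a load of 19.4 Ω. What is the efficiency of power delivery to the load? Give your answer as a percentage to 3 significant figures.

Both r and R carry the same current, so the power split is just the resistance split: η = R/(R+r).
η = R / (R + r) = 19.4 / (19.4 + 1.13) = 0.9450

94.5 %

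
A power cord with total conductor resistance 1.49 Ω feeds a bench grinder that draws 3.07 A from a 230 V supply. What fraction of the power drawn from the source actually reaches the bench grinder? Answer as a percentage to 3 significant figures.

98.0 %

The power cord carries the full 3.07 A.
P_line = I² R_line = (3.070)² × 1.49 = 14.04 W
P_source = V I = 230 × 3.070 = 706.1 W; P_load = 692.1 W
η = P_load / P_source = 692.1 / 706.1 = 0.9801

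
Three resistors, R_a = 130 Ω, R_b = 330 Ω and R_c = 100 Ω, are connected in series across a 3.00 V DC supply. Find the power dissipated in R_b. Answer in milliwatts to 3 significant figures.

9.47 mW

The current is common to all series resistors; compute it, then apply P = I²R for the target.
R_total = 130 + 330 + 100 = 560.0 Ω
I = V / R_total = 3.00 / 560.0 = 0.005357 A
P_R_b = I² × R_b = (0.005357)² × 330 = 0.009471 W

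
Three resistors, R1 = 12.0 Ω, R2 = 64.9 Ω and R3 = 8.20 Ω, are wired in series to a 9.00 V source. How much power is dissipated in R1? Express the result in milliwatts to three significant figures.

In a series string the same current flows through every resistor — find that current, then P = I²R for the one we want.
R_total = 12.0 + 64.9 + 8.20 = 85.10 Ω
I = V / R_total = 9.00 / 85.10 = 0.1058 A
P_R1 = I² × R1 = (0.1058)² × 12.0 = 0.1342 W

134 mW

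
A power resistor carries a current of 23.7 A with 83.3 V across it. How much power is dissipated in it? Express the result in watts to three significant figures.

V and I are known directly — P = V I, no intermediate step needed.
P = 83.3 V × 23.70 A = 1974 W

1970 W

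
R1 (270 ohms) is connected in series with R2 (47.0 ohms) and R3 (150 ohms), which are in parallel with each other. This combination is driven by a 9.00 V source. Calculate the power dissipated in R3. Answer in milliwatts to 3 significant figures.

Reduce the parallel pair to R_p first; the network is then a simple series string.
R_p = (47.0×150)/(47.0+150) = 35.79 Ω
R_total = 270 + 35.79 = 305.8 Ω
I = V / R_total = 9.00 / 305.8 = 0.02943 A
Voltage across the parallel pair: V_p = I × R_p = 0.02943 × 35.79 = 1.053 V
R3 sees V_p directly, so P = V_p² / R3.
P_R3 = (1.053)² / 150 = 0.007396 W

7.40 mW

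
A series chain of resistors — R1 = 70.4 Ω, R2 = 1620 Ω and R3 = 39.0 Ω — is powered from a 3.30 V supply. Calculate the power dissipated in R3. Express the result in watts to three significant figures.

0.000142 W

The current is common to all series resistors; compute it, then apply P = I²R for the target.
R_total = 70.4 + 1620 + 39.0 = 1729 Ω
I = V / R_total = 3.30 / 1729 = 0.001908 A
P_R3 = I² × R3 = (0.001908)² × 39.0 = 0.0001420 W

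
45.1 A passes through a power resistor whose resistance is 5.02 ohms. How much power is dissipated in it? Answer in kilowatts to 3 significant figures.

Current and resistance are given, so P = I²R is the direct form.
P = (45.10 A)² × 5.02 Ω = 10210 W

10.2 kW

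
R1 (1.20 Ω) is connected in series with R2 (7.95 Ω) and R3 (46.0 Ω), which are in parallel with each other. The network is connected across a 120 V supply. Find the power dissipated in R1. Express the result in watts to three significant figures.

First combine the parallel branches into one equivalent R_p, then R1 + R_p is a series pair.
R_p = (7.95×46.0)/(7.95+46.0) = 6.778 Ω
R_total = 1.20 + 6.778 = 7.978 Ω
I = V / R_total = 120 / 7.978 = 15.04 A
The full supply current passes through R1: P = I²R.
P_R1 = (15.04)² × 1.20 = 271.5 W

271 W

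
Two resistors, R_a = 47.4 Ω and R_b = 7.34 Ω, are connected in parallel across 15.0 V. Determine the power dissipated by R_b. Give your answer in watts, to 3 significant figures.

30.7 W

R_b sits directly across the source, so P = V²/R with V = 15.0 V.
P_R_b = V² / R_b = (15.0)² / 7.34 Ω = 30.65 W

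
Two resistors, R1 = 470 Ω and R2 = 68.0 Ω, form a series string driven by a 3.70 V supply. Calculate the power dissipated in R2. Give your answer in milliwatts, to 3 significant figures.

Series elements share the same current, so find I first, then use P = I²R.
R_total = 470 + 68.0 = 538.0 Ω
I = V / R_total = 3.70 / 538.0 = 0.006877 A
P_R2 = I² × R2 = (0.006877)² × 68.0 = 0.003216 W

3.22 mW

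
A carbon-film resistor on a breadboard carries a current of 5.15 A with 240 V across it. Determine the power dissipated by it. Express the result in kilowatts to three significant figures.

1.24 kW

With V and I both given, power follows immediately from P = V I.
P = 240 V × 5.150 A = 1236 W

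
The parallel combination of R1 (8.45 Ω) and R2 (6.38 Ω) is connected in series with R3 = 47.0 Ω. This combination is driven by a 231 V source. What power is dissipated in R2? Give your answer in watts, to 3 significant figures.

43.1 W

First find R_p for the parallel pair, then treat R_p + R3 as a series loop.
R_p = (8.45×6.38)/(8.45+6.38) = 3.635 Ω
R_total = R_p + 47.0 = 3.635 + 47.0 = 50.64 Ω
I = V / R_total = 231 / 50.64 = 4.562 A
Voltage across the parallel pair: V_p = I × R_p = 4.562 × 3.635 = 16.58 V
R2 sits across V_p; its power is V_p²/R.
P_R2 = (16.58)² / 6.38 = 43.11 W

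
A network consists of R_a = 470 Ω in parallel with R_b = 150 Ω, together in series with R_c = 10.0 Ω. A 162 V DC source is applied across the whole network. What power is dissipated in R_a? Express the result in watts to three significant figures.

47.2 W

Combine R_a and R_b into their parallel equivalent first, reducing the network to two series resistors.
R_p = (470×150)/(470+150) = 113.7 Ω
R_total = R_p + 10.0 = 113.7 + 10.0 = 123.7 Ω
I = V / R_total = 162 / 123.7 = 1.310 A
Voltage across the parallel pair: V_p = I × R_p = 1.310 × 113.7 = 148.9 V
R_a sits across V_p; its power is V_p²/R.
P_R_a = (148.9)² / 470 = 47.18 W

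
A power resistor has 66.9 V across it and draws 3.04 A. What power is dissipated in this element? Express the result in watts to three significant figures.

Since both terminal voltage and current are stated, P = V I gives the power in one step.
P = 66.9 V × 3.040 A = 203.4 W

203 W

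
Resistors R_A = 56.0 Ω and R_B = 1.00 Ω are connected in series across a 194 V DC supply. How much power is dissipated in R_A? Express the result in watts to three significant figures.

649 W

The current is common to all series resistors; compute it, then apply P = I²R for the target.
R_total = 56.0 + 1.00 = 57.00 Ω
I = V / R_total = 194 / 57.00 = 3.404 A
P_R_A = I² × R_A = (3.404)² × 56.0 = 648.7 W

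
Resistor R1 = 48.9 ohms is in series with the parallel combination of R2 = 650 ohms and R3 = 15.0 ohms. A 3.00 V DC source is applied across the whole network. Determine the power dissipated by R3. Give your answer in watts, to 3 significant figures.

Replace R2 and R3 with their parallel equivalent so the circuit becomes R1 in series with R_p.
R_p = (650×15.0)/(650+15.0) = 14.66 Ω
R_total = 48.9 + 14.66 = 63.56 Ω
I = V / R_total = 3.00 / 63.56 = 0.04720 A
Voltage across the parallel pair: V_p = I × R_p = 0.04720 × 14.66 = 0.6920 V
R3 sees V_p directly, so P = V_p² / R3.
P_R3 = (0.6920)² / 15.0 = 0.03192 W

0.0319 W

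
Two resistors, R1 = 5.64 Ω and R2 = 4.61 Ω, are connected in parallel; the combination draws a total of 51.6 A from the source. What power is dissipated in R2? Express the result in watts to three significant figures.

Parallel branches share V, not I — compute V via R_eq, then use V²/R for the target branch.
1/R_eq = 1/5.64 + 1/4.61 ⇒ R_eq = 2.537 Ω
V = I_total × R_eq = 51.60 × 2.537 = 130.9 V
P_R2 = V² / R2 = (130.9)² / 4.61 = 3716 W

3720 W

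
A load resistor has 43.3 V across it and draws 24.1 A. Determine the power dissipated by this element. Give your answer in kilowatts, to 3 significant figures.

1.04 kW

V and I are known directly — P = V I, no intermediate step needed.
P = 43.3 V × 24.10 A = 1044 W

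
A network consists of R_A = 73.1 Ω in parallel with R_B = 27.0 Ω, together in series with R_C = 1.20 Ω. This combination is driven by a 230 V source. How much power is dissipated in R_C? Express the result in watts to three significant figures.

First find R_p for the parallel pair, then treat R_p + R_C as a series loop.
R_p = (73.1×27.0)/(73.1+27.0) = 19.72 Ω
R_total = R_p + 1.20 = 19.72 + 1.20 = 20.92 Ω
I = V / R_total = 230 / 20.92 = 11.00 A
R_C is the series element, so its power is I²R.
P_R_C = (11.00)² × 1.20 = 145.1 W

145 W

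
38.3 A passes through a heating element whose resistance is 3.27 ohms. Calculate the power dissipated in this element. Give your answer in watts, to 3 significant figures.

With I and R stated, P = I²R applies in one step.
P = (38.30 A)² × 3.27 Ω = 4797 W

4800 W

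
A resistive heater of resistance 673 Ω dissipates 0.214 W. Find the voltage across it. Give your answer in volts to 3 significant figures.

12.0 V

Inverting the appropriate power form: V = √(P R).
V = √(0.214 × 673) = 12.00 V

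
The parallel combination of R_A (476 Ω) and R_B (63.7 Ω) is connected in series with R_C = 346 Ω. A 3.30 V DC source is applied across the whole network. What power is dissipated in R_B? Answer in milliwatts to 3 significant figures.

3.34 mW

First find R_p for the parallel pair, then treat R_p + R_C as a series loop.
R_p = (476×63.7)/(476+63.7) = 56.18 Ω
R_total = R_p + 346 = 56.18 + 346 = 402.2 Ω
I = V / R_total = 3.30 / 402.2 = 0.008205 A
Voltage across the parallel pair: V_p = I × R_p = 0.008205 × 56.18 = 0.4610 V
R_B has V_p across it, so P = V_p²/R_B.
P_R_B = (0.4610)² / 63.7 = 0.003336 W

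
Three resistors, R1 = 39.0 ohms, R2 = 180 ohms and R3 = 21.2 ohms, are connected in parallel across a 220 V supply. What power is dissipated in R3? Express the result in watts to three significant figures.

Every branch has 220 V across it, so for R3 the power is simply V²/R.
P_R3 = V² / R3 = (220)² / 21.2 Ω = 2283 W

2280 W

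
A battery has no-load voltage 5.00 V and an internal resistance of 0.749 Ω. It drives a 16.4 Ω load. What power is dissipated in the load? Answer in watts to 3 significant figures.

1.39 W

With r and R in series, I = ε/(r+R); the load dissipates I²R.
I = ε / (r + R) = 5.00 / (0.749 + 16.4) = 0.2916 A
P_load = I² R = (0.2916)² × 16.4 = 1.394 W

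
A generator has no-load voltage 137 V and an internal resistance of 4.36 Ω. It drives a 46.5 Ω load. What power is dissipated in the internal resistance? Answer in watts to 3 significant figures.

31.6 W

The source's internal resistance is just another series element carrying I; its dissipation is I²r.
I = ε / (r + R) = 137 / (4.36 + 46.5) = 2.694 A
P_int = I² r = (2.694)² × 4.36 = 31.64 W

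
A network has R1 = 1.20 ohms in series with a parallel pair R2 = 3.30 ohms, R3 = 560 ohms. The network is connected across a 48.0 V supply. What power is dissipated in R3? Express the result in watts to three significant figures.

Replace R2 and R3 with their parallel equivalent so the circuit becomes R1 in series with R_p.
R_p = (3.30×560)/(3.30+560) = 3.281 Ω
R_total = 1.20 + 3.281 = 4.481 Ω
I = V / R_total = 48.0 / 4.481 = 10.71 A
Voltage across the parallel pair: V_p = I × R_p = 10.71 × 3.281 = 35.14 V
R3 sees V_p directly, so P = V_p² / R3.
P_R3 = (35.14)² / 560 = 2.206 W

2.21 W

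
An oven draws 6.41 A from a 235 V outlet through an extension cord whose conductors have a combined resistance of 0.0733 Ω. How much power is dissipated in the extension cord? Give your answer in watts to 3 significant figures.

3.01 W

The extension cord is a series resistance carrying the load current; its dissipation is I²R_line.
The extension cord carries the full 6.41 A.
P_line = I² R_line = (6.410)² × 0.0733 = 3.012 W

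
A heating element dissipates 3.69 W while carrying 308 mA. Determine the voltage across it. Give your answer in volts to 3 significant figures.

The two known quantities fix the third via V = P / I.
V = 3.69 / 0.3080 = 11.98 V

12.0 V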